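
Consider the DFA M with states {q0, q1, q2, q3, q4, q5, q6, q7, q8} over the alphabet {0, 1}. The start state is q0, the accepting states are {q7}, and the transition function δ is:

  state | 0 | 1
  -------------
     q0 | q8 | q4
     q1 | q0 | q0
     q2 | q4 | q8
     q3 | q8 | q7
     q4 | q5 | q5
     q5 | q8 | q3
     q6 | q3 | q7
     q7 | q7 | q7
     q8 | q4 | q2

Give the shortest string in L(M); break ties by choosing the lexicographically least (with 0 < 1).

1011

A breadth-first search from q0 reaches an accepting state first via the path q0 → q4 → q5 → q3 → q7 on input 1011.
No string of length < 4 is accepted (BFS exhausts all shorter strings without reaching an accepting state), and 1011 is the lexicographically least accepting string of length 4.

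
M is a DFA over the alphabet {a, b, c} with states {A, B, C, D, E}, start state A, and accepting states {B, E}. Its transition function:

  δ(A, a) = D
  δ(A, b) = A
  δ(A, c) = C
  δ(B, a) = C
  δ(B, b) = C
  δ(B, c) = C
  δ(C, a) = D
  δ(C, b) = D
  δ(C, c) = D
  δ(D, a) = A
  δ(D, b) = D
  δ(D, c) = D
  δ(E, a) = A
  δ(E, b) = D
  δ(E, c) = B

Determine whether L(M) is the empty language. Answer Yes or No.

Yes

The states reachable from the start state are {A, C, D}.
None of the accepting states {B, E} is reachable, so no string is accepted and L(M) = ∅.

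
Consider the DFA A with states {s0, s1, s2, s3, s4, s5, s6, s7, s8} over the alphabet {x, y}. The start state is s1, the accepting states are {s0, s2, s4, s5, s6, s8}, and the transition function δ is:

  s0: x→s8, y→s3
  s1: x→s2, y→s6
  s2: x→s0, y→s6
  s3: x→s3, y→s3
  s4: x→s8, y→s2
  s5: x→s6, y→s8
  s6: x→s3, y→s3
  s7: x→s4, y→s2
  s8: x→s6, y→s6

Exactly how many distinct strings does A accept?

The useful subgraph on states {s0, s1, s2, s6, s8} is acyclic, so L(A) is finite; the longest accepting path visits 5 useful states, giving maximum string length 4.
Counting accepting paths from s1 by length: 2 of length 1, 2 of length 2, 1 of length 3, 2 of length 4. Total 7.

7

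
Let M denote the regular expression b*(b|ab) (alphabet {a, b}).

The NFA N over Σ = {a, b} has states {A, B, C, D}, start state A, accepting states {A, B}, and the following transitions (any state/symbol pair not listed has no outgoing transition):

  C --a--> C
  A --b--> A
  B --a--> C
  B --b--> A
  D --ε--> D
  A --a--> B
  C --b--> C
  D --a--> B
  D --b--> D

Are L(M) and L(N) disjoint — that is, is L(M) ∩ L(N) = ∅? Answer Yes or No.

The string b is accepted by both M and N.
Hence L(M) ∩ L(N) ≠ ∅.

No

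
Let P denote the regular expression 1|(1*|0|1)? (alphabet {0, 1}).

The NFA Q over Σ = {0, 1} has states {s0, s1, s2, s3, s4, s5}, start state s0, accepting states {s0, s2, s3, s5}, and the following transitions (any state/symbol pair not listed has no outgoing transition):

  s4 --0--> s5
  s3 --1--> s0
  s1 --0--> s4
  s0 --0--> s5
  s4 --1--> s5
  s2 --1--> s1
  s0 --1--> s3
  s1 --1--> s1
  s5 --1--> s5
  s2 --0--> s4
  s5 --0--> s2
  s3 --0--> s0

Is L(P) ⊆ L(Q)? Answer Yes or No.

Converting the expression P to a DFA (subset construction, then merging equivalent states) gives the minimal DFA with states {p0, p1, p2, p3}, start state p0, accepting states {p0, p1, p2} and transitions p0: 0→p1, 1→p2; p1: 0→p3, 1→p3; p2: 0→p3, 1→p2; p3: 0→p3, 1→p3.
Exploring the product automaton P × Q from the start pair (p0, s0), following both machines on each input symbol, reaches 10 state pairs: (p0, s0), (p1, s5), (p2, s3), (p3, s2), (p3, s5), (p3, s0), (p2, s0), (p3, s4), (p3, s1), (p3, s3).
P accepts in {p0, p1, p2} and Q accepts in {s0, s2, s3, s5}. The reachable pairs whose P-component is accepting are (p0, s0), (p1, s5), (p2, s3), (p2, s0); in each of them the Q-component is accepting too, so the product for L(P) \ L(Q) (P-component accepting, Q-component rejecting) has no reachable accepting pair and the difference is empty.
Hence every string in L(P) is also in L(Q).

Yes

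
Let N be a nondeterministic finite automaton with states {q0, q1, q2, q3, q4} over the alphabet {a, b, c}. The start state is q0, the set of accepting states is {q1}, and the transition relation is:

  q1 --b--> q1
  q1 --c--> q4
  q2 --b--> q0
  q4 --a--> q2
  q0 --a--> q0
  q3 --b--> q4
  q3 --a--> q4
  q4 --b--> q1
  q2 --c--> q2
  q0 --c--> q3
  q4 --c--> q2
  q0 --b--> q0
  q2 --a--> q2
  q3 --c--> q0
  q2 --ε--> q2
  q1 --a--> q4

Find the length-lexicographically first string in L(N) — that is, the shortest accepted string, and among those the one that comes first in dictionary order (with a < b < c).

cab

A breadth-first search from q0 reaches an accepting state first via the path q0 → q3 → q4 → q1 on input cab.
No string of length < 3 is accepted (BFS exhausts all shorter strings without reaching an accepting state), and cab is the lexicographically least accepting string of length 3.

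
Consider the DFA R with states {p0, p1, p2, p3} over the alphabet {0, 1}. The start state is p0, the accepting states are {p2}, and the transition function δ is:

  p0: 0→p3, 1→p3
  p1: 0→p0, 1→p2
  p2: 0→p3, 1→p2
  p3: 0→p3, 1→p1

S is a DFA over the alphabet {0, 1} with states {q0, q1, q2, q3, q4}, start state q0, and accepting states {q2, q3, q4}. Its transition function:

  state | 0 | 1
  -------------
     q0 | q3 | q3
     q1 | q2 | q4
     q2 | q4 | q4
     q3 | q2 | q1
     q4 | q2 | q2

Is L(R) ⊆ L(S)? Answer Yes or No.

Exploring the product automaton R × S from the start pair (p0, q0), following both machines on each input symbol, reaches 11 state pairs: (p0, q0), (p3, q3), (p3, q2), (p1, q1), (p3, q4), (p1, q4), (p0, q2), (p2, q4), (p1, q2), (p2, q2), (p0, q4).
R accepts in {p2} and S accepts in {q2, q3, q4}. The reachable pairs whose R-component is accepting are (p2, q4), (p2, q2); in each of them the S-component is accepting too, so the product for L(R) \ L(S) (R-component accepting, S-component rejecting) has no reachable accepting pair and the difference is empty.
Hence every string in L(R) is also in L(S).

Yes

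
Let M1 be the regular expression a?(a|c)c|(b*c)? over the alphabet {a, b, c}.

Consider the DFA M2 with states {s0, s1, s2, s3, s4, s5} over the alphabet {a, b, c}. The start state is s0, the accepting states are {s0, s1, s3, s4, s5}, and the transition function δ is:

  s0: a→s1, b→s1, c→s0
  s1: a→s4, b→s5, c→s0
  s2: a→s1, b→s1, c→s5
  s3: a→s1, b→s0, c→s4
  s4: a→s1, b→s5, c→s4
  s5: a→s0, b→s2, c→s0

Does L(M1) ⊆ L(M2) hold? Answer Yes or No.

Converting the expression M1 to a DFA (subset construction, then merging equivalent states) gives the minimal DFA with states {r0, r1, r2, r3, r4, r5, r6}, start state r0, accepting states {r0, r3, r6} and transitions r0: a→r1, b→r2, c→r3; r1: a→r4, b→r5, c→r3; r2: a→r5, b→r2, c→r6; r3: a→r5, b→r5, c→r6; r4: a→r5, b→r5, c→r6; r5: a→r5, b→r5, c→r5; r6: a→r5, b→r5, c→r5.
Exploring the product automaton M1 × M2 from the start pair (r0, s0), following both machines on each input symbol, reaches 15 state pairs: (r0, s0), (r1, s1), (r2, s1), (r3, s0), (r4, s4), (r5, s5), (r5, s4), (r2, s5), (r6, s0), (r5, s1), (r6, s4), (r5, s0), (r5, s2), (r2, s2), (r6, s5).
M1 accepts in {r0, r3, r6} and M2 accepts in {s0, s1, s3, s4, s5}. The reachable pairs whose M1-component is accepting are (r0, s0), (r3, s0), (r6, s0), (r6, s4), (r6, s5); in each of them the M2-component is accepting too, so the product for L(M1) \ L(M2) (M1-component accepting, M2-component rejecting) has no reachable accepting pair and the difference is empty.
Hence every string in L(M1) is also in L(M2).

Yes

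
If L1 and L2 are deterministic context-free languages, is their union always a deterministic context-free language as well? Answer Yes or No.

No

{aⁿbⁿ : n≥0} and {aⁿb²ⁿ : n≥0} are each accepted by a deterministic PDA (push the a's; pop one per b, respectively one per two b's), but their union U is not. Suppose a DPDA M accepted U. Being deterministic, M has a single run on aⁿb²ⁿ, and since aⁿbⁿ ∈ U that run passes through an accepting configuration right after consuming the prefix aⁿbⁿ and then goes on to accept again after n more b's. Build an ordinary (nondeterministic) PDA M′ that simulates M on a's and b's and, at any moment when M is in an accepting state, may switch to a second mode in which it reads only c's, feeding each c to M as a b; M′ accepts when M does. Then M′ accepts aⁱbʲcᵏ (k≥1) exactly when both aⁱbʲ ∈ U and aⁱbʲ⁺ᵏ ∈ U, and checking the four cases (i=j or j=2i, combined with j+k=i or j+k=2i) leaves only i=j=k: so L(M′) ∩ a*b*c⁺ = {aⁿbⁿcⁿ : n≥1} would be context-free, which it is not (pumping lemma) — contradiction. (The union is an unambiguous CFL; it is determinism, not unambiguity, that fails.)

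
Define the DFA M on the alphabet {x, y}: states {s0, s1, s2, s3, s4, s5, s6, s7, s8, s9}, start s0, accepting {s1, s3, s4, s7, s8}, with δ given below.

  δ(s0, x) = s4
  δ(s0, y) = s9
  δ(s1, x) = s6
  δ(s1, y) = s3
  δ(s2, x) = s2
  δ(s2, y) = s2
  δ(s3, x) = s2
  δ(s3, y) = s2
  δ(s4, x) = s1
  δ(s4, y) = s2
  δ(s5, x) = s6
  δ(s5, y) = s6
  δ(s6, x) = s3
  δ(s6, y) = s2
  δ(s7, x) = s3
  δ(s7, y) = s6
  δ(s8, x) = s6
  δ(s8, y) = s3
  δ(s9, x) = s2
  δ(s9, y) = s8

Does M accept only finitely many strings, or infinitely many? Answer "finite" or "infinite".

The useful states (reachable from s0 and able to reach an accepting state) are {s0, s1, s3, s4, s6, s8, s9}.
Restricted to these states the transition graph has no cycle, so every accepting path has bounded length and L is finite.

finite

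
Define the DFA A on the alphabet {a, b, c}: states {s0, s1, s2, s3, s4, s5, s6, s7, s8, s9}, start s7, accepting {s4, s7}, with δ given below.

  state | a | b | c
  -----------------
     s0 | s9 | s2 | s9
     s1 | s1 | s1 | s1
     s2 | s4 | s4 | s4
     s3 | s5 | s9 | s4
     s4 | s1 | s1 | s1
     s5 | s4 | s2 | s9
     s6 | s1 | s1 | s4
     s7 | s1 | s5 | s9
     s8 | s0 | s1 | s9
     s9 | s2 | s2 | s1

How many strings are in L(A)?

17

The useful subgraph on states {s2, s4, s5, s7, s9} is acyclic, so L(A) is finite; the longest accepting path visits 5 useful states, giving maximum string length 4.
Counting accepting paths from s7 by length: 1 of length 0, 1 of length 2, 9 of length 3, 6 of length 4. Total 17.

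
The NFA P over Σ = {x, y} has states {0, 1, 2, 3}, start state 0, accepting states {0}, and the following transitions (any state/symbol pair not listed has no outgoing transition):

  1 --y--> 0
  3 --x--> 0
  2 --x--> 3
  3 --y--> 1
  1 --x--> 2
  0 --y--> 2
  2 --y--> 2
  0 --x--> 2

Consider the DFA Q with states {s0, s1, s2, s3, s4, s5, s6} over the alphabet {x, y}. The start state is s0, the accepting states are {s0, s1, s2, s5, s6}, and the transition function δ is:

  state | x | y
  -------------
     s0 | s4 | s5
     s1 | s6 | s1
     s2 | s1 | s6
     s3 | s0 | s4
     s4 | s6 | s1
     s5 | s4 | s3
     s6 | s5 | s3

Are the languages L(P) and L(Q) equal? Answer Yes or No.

The string xxyy is accepted by P but rejected by Q.
So L(P) ≠ L(Q).

No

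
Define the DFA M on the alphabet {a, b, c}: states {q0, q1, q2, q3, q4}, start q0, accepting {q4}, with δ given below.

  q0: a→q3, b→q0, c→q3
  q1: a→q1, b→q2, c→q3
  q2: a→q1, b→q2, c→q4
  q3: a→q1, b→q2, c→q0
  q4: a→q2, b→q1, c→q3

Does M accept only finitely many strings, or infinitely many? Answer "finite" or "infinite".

State q0 is reachable from the start and can reach an accepting state, and it lies on the cycle q0 → q0.
Traversing that cycle any number of times yields accepted strings of unbounded length, so the language is infinite.

infinite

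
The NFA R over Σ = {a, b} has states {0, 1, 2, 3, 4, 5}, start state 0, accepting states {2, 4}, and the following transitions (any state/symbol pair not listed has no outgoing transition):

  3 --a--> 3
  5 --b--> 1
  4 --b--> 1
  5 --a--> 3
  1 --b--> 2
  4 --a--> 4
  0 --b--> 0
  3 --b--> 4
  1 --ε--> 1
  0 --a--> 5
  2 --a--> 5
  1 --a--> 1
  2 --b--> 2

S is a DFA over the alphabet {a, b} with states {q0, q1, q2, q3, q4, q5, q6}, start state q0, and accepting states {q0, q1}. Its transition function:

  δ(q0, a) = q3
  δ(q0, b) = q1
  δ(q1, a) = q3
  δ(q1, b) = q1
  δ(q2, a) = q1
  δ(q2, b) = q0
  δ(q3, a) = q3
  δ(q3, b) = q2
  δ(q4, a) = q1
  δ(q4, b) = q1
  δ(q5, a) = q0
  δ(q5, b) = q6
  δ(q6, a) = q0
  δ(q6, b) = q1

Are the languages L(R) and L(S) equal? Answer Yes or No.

No

The string aab is accepted by R but rejected by S.
So L(R) ≠ L(S).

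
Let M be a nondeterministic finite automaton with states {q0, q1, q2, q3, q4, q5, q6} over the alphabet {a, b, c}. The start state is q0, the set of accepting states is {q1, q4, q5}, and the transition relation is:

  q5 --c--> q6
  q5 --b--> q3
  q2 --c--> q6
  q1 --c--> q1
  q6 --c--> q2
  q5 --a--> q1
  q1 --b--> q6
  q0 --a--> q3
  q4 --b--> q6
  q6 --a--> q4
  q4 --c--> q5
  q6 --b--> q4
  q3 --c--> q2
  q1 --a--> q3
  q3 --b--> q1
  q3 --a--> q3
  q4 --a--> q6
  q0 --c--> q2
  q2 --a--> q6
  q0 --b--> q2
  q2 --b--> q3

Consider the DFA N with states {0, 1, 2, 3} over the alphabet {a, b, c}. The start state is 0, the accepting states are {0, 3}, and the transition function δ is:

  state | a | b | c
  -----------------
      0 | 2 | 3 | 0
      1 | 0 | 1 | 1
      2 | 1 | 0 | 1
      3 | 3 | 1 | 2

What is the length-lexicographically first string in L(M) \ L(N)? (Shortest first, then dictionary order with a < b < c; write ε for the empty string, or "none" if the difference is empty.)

aab

The string aab is accepted by M but not by N.
No shorter string lies in the difference, and aab is the lexicographically first length-3 string in L(M) \ L(N).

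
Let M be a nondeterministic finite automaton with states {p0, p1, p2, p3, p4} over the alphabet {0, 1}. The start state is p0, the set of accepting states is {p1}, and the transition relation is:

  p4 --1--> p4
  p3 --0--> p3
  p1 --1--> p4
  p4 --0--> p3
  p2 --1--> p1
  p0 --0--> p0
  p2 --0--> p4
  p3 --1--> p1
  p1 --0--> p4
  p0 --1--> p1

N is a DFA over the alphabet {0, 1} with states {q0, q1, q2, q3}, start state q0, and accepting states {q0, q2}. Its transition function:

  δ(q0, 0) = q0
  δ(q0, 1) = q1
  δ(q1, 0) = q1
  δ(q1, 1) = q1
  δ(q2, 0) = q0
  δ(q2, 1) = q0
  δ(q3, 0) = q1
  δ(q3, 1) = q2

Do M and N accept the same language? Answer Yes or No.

No

The string 1 is accepted by M but rejected by N.
So L(M) ≠ L(N).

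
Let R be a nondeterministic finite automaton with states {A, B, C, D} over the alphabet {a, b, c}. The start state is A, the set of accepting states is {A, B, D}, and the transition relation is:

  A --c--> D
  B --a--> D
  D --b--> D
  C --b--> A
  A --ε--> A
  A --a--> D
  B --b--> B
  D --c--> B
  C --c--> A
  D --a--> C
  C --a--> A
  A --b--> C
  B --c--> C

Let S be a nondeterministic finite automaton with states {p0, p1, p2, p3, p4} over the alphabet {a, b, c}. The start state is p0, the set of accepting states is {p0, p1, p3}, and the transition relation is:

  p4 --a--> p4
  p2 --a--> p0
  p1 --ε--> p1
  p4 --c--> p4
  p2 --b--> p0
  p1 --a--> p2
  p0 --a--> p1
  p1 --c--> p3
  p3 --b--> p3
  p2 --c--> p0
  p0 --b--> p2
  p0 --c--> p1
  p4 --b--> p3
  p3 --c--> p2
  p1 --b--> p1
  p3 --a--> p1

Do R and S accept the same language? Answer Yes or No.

Yes

Exploring the product automaton R × S from the start pair (A, p0), following both machines on each input symbol, reaches 4 state pairs: (A, p0), (D, p1), (C, p2), (B, p3).
R accepts in {A, B, D} and S accepts in {p0, p1, p3}. In every reachable pair the two components are either both accepting — (A, p0), (D, p1), (B, p3) — or both non-accepting, so no string is accepted by exactly one of the machines: L(R) \ L(S) and L(S) \ L(R) are both empty.
Hence every string is accepted by R iff it is accepted by S, and the two languages coincide.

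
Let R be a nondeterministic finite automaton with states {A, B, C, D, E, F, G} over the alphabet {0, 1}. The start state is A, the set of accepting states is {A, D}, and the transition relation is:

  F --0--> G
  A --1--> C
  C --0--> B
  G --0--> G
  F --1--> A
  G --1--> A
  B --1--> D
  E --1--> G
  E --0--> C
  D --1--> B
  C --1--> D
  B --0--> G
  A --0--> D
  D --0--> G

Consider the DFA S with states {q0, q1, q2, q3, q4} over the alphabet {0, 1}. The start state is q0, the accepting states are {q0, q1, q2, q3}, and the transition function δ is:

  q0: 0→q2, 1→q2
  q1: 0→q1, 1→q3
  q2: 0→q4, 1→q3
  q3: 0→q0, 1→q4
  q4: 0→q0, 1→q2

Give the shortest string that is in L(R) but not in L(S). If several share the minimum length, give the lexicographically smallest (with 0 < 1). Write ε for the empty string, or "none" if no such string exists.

011

The string 011 is accepted by R but not by S.
No shorter string lies in the difference, and 011 is the lexicographically first length-3 string in L(R) \ L(S).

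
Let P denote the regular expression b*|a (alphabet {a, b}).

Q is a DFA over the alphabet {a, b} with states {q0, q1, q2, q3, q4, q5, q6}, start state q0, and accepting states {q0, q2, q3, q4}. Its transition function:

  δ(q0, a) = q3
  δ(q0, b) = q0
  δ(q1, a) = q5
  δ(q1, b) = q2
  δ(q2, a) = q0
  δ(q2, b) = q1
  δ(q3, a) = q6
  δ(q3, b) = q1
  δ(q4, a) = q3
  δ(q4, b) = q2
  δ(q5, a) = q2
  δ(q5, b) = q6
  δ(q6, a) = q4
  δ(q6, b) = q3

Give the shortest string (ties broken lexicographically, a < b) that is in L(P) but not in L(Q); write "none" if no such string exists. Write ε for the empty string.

none

Converting the expression P to a DFA (subset construction, then merging equivalent states) gives the minimal DFA with states {p0, p1, p2, p3}, start state p0, accepting states {p0, p1, p2} and transitions p0: a→p1, b→p2; p1: a→p3, b→p3; p2: a→p3, b→p2; p3: a→p3, b→p3.
Exploring the product automaton P × Q from the start pair (p0, q0), following both machines on each input symbol, reaches 10 state pairs: (p0, q0), (p1, q3), (p2, q0), (p3, q6), (p3, q1), (p3, q3), (p3, q4), (p3, q5), (p3, q2), (p3, q0).
P accepts in {p0, p1, p2} and Q accepts in {q0, q2, q3, q4}. The reachable pairs whose P-component is accepting are (p0, q0), (p1, q3), (p2, q0); in each of them the Q-component is accepting too, so the product for L(P) \ L(Q) (P-component accepting, Q-component rejecting) has no reachable accepting pair and the difference is empty.
So every string accepted by P is also accepted by Q: L(P) \ L(Q) = ∅ and there is no such string.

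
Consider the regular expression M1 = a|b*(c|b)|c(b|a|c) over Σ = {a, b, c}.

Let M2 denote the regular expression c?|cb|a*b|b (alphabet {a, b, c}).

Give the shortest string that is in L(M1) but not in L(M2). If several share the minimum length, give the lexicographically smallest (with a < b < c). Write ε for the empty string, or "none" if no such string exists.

a

The string a is accepted by M1 but not by M2.
No shorter string lies in the difference, and a is the lexicographically first length-1 string in L(M1) \ L(M2).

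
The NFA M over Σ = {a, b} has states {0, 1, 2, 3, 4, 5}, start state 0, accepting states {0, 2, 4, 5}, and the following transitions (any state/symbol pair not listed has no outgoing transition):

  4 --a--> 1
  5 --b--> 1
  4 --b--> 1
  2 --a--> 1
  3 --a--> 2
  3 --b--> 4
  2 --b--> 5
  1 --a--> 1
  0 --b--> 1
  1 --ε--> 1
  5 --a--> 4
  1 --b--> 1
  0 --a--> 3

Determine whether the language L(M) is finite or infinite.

The useful states (reachable from 0 and able to reach an accepting state) are {0, 2, 3, 4, 5}.
Restricted to these states the transition graph has no cycle, so every accepting path has bounded length and L is finite.

finite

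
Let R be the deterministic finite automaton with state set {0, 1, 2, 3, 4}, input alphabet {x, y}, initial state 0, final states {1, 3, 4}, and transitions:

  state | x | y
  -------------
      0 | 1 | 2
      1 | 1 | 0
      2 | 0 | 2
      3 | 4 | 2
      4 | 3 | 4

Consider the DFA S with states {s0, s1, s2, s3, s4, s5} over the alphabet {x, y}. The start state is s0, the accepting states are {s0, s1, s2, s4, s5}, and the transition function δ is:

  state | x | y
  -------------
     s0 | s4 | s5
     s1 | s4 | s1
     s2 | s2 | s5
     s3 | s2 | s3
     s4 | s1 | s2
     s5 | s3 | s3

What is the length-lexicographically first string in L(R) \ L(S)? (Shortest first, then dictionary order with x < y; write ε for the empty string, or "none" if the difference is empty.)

The string xyxyx is accepted by R but not by S.
No shorter string lies in the difference, and xyxyx is the lexicographically first length-5 string in L(R) \ L(S).

xyxyx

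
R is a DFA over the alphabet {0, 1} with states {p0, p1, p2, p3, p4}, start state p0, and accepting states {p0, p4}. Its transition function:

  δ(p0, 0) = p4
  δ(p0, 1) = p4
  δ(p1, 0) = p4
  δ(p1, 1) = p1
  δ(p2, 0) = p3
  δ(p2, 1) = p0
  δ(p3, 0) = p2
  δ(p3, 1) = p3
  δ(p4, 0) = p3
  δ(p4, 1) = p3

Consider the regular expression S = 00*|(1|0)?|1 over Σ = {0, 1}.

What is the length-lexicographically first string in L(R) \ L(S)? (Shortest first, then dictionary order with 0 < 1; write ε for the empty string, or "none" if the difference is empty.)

0001

The string 0001 is accepted by R but not by S.
No shorter string lies in the difference, and 0001 is the lexicographically first length-4 string in L(R) \ L(S).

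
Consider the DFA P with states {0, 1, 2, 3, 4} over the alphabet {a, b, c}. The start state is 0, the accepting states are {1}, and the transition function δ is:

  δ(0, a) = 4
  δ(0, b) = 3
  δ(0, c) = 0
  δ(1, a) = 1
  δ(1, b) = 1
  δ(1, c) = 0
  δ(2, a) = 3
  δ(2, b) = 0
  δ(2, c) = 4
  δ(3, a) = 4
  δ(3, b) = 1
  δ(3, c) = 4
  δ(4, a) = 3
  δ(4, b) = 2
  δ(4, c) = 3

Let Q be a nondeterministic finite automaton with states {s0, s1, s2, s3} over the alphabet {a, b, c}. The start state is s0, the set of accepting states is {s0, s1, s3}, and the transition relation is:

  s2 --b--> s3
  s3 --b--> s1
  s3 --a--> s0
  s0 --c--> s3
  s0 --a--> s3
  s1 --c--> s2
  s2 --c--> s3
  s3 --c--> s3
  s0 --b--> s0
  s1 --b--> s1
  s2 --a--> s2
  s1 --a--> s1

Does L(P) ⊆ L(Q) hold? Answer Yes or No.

Yes

Exploring the product automaton P × Q from the start pair (0, s0), following both machines on each input symbol, reaches 18 state pairs: (0, s0), (4, s3), (3, s0), (0, s3), (2, s1), (3, s3), (1, s0), (4, s0), (3, s1), (0, s1), (4, s2), (1, s1), (1, s3), (2, s0), (4, s1), (0, s2), (3, s2), (2, s3).
P accepts in {1} and Q accepts in {s0, s1, s3}. The reachable pairs whose P-component is accepting are (1, s0), (1, s1), (1, s3); in each of them the Q-component is accepting too, so the product for L(P) \ L(Q) (P-component accepting, Q-component rejecting) has no reachable accepting pair and the difference is empty.
Hence every string in L(P) is also in L(Q).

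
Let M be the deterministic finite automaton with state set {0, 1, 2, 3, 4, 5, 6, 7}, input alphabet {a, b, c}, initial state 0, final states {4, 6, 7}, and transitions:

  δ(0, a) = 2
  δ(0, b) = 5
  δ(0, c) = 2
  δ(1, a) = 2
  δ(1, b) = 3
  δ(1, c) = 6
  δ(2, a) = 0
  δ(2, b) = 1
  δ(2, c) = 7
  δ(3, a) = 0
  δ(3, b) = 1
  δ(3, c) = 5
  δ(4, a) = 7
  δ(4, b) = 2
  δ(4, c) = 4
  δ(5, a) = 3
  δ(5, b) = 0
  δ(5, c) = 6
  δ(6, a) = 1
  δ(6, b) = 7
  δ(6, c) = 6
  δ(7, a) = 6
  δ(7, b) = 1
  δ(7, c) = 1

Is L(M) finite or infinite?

infinite

State 0 is reachable from the start and can reach an accepting state, and it lies on the cycle 0 → 2 → 0.
Traversing that cycle any number of times yields accepted strings of unbounded length, so the language is infinite.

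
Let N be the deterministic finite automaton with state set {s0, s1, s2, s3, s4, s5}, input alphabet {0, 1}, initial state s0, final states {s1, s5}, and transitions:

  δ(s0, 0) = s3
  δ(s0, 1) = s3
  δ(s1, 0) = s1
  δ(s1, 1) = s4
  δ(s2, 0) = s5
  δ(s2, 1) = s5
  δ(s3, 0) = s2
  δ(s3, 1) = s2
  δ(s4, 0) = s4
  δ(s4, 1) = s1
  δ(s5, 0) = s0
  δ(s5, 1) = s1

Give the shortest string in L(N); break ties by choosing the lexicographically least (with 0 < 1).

A breadth-first search from s0 reaches an accepting state first via the path s0 → s3 → s2 → s5 on input 000.
No string of length < 3 is accepted (BFS exhausts all shorter strings without reaching an accepting state), and 000 is the lexicographically least accepting string of length 3.

000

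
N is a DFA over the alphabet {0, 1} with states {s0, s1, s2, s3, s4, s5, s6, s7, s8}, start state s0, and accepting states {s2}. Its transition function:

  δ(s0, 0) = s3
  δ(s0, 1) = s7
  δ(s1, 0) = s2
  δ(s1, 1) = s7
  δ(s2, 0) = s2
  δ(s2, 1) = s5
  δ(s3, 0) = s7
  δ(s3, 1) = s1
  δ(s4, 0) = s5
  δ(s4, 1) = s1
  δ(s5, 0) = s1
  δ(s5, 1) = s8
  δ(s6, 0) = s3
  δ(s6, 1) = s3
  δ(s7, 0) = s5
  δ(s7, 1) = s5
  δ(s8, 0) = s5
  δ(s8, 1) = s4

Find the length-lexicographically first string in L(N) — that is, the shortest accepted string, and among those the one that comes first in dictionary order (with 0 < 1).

A breadth-first search from s0 reaches an accepting state first via the path s0 → s3 → s1 → s2 on input 010.
No string of length < 3 is accepted (BFS exhausts all shorter strings without reaching an accepting state), and 010 is the lexicographically least accepting string of length 3.

010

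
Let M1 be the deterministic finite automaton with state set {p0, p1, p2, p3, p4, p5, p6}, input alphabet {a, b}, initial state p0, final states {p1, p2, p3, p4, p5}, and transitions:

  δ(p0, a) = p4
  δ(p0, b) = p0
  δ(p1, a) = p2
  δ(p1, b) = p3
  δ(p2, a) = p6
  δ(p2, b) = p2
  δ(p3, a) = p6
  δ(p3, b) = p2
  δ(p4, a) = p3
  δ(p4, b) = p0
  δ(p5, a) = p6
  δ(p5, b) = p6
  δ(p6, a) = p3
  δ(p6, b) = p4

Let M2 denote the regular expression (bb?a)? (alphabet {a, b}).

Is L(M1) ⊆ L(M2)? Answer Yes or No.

No

The string a is in L(M1) but not in L(M2).
So L(M1) ⊄ L(M2).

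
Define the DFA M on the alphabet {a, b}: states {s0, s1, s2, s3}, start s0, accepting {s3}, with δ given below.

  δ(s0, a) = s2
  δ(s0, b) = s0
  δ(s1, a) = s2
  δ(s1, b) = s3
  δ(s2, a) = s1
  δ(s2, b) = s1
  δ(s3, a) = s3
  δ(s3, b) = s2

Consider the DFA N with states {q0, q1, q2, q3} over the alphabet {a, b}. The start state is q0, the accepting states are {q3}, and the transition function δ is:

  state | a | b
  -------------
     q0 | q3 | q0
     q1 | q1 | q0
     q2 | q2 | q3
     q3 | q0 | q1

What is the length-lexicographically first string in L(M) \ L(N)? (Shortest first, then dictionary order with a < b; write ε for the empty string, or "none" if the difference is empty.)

The string aab is accepted by M but not by N.
No shorter string lies in the difference, and aab is the lexicographically first length-3 string in L(M) \ L(N).

aab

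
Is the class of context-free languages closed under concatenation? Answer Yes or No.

Take grammars for L₁ and L₂ with disjoint nonterminals and start symbols S₁, S₂; adding a new start symbol with S → S₁S₂ gives a context-free grammar for L₁L₂.
So the context-free languages are closed under concatenation.

Yes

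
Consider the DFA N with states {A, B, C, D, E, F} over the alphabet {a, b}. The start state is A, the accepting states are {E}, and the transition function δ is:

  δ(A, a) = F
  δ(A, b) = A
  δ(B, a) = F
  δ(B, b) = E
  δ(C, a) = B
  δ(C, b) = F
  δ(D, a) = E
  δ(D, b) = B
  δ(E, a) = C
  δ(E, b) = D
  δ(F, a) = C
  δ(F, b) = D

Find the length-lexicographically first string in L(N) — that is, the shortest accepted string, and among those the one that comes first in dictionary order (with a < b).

A breadth-first search from A reaches an accepting state first via the path A → F → D → E on input aba.
No string of length < 3 is accepted (BFS exhausts all shorter strings without reaching an accepting state), and aba is the lexicographically least accepting string of length 3.

aba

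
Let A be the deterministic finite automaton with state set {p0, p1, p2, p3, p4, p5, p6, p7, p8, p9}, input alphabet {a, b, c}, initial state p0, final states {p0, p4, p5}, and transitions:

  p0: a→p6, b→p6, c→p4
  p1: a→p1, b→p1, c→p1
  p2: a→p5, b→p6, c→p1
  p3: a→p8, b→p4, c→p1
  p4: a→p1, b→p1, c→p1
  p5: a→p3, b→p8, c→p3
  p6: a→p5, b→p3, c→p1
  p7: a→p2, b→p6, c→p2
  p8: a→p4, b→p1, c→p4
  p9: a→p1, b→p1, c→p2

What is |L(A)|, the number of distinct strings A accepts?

26

The useful subgraph on states {p0, p3, p4, p5, p6, p8} is acyclic, so L(A) is finite; the longest accepting path visits 6 useful states, giving maximum string length 5.
Counting accepting paths from p0 by length: 1 of length 0, 1 of length 1, 2 of length 2, 2 of length 3, 12 of length 4, 8 of length 5. Total 26.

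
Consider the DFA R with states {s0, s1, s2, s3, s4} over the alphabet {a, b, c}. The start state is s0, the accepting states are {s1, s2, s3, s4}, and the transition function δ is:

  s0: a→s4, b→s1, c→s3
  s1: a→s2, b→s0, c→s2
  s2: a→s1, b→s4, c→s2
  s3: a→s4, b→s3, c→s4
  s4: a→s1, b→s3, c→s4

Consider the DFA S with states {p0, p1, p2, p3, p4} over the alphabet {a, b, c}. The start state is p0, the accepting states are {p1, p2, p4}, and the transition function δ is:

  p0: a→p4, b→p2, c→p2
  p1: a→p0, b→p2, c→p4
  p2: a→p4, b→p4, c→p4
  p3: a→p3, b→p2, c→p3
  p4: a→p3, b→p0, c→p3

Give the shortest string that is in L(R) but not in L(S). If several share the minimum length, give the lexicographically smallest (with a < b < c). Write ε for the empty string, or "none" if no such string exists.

The string aa is accepted by R but not by S.
No shorter string lies in the difference, and aa is the lexicographically first length-2 string in L(R) \ L(S).

aa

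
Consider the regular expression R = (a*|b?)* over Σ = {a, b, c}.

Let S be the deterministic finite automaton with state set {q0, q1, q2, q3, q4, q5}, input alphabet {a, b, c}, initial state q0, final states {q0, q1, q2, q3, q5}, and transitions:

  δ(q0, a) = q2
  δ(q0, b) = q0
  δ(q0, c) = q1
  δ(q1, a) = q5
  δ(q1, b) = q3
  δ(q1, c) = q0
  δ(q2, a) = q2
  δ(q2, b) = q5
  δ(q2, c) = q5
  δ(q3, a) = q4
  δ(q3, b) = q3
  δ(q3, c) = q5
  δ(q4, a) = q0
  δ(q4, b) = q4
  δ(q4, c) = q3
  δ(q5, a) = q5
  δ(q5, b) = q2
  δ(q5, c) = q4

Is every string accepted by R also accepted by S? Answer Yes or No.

Yes

Converting the expression R to a DFA (subset construction, then merging equivalent states) gives the minimal DFA with states {r0, r1}, start state r0, accepting states {r0} and transitions r0: a→r0, b→r0, c→r1; r1: a→r1, b→r1, c→r1.
Exploring the product automaton R × S from the start pair (r0, q0), following both machines on each input symbol, reaches 9 state pairs: (r0, q0), (r0, q2), (r1, q1), (r0, q5), (r1, q5), (r1, q3), (r1, q0), (r1, q4), (r1, q2).
R accepts in {r0} and S accepts in {q0, q1, q2, q3, q5}. The reachable pairs whose R-component is accepting are (r0, q0), (r0, q2), (r0, q5); in each of them the S-component is accepting too, so the product for L(R) \ L(S) (R-component accepting, S-component rejecting) has no reachable accepting pair and the difference is empty.
Hence every string in L(R) is also in L(S).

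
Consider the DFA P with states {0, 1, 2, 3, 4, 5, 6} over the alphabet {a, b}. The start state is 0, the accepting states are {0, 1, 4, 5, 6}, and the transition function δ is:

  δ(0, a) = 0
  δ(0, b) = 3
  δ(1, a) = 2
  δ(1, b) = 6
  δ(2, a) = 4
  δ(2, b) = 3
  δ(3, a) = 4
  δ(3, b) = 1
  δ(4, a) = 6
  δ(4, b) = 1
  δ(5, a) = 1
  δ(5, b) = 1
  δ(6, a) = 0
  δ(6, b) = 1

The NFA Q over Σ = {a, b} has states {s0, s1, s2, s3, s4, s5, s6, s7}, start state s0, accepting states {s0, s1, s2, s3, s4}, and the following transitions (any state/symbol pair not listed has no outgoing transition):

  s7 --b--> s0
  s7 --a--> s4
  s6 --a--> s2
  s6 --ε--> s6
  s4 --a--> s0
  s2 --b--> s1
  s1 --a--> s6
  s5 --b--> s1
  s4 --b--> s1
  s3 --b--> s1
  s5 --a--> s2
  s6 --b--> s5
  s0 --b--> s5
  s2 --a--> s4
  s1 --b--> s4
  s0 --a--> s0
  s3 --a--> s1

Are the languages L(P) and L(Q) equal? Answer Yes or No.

Yes

Exploring the product automaton P × Q from the start pair (0, s0), following both machines on each input symbol, reaches 6 state pairs: (0, s0), (3, s5), (4, s2), (1, s1), (6, s4), (2, s6).
P accepts in {0, 1, 4, 5, 6} and Q accepts in {s0, s1, s2, s3, s4}. In every reachable pair the two components are either both accepting — (0, s0), (4, s2), (1, s1), (6, s4) — or both non-accepting, so no string is accepted by exactly one of the machines: L(P) \ L(Q) and L(Q) \ L(P) are both empty.
Hence every string is accepted by P iff it is accepted by Q, and the two languages coincide.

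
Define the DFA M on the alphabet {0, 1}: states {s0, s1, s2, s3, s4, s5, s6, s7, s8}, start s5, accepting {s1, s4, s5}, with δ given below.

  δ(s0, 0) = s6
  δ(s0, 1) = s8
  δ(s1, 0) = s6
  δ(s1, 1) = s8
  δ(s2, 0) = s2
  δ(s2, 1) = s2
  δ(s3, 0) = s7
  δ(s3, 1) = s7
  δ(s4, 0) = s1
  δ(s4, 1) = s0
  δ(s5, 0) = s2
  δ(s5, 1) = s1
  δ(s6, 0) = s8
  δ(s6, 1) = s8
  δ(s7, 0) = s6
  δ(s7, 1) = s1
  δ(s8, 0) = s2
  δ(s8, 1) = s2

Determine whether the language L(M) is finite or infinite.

The useful states (reachable from s5 and able to reach an accepting state) are {s1, s5}.
Restricted to these states the transition graph has no cycle, so every accepting path has bounded length and L is finite.

finite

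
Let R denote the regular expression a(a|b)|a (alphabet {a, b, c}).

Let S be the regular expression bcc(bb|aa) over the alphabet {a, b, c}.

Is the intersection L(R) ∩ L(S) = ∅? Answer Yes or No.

Converting the expression R to a DFA (subset construction, then merging equivalent states) gives the minimal DFA with states {r0, r1, r2, r3}, start state r0, accepting states {r1, r3} and transitions r0: a→r1, b→r2, c→r2; r1: a→r3, b→r3, c→r2; r2: a→r2, b→r2, c→r2; r3: a→r2, b→r2, c→r2.
Converting the expression S to a DFA (subset construction, then merging equivalent states) gives the minimal DFA with states {s0, s1, s2, s3, s4, s5, s6, s7}, start state s0, accepting states {s7} and transitions s0: a→s1, b→s2, c→s1; s1: a→s1, b→s1, c→s1; s2: a→s1, b→s1, c→s3; s3: a→s1, b→s1, c→s4; s4: a→s5, b→s6, c→s1; s5: a→s7, b→s1, c→s1; s6: a→s1, b→s7, c→s1; s7: a→s1, b→s1, c→s1.
Exploring the product automaton R × S from the start pair (r0, s0), following both machines on each input symbol, reaches 10 state pairs: (r0, s0), (r1, s1), (r2, s2), (r2, s1), (r3, s1), (r2, s3), (r2, s4), (r2, s5), (r2, s6), (r2, s7).
R accepts in {r1, r3} and S accepts in {s7}; no reachable pair has both components accepting, so no string drives both machines to acceptance simultaneously and L(R) ∩ L(S) = ∅.
So no string is accepted by both, and the intersection is empty.

Yes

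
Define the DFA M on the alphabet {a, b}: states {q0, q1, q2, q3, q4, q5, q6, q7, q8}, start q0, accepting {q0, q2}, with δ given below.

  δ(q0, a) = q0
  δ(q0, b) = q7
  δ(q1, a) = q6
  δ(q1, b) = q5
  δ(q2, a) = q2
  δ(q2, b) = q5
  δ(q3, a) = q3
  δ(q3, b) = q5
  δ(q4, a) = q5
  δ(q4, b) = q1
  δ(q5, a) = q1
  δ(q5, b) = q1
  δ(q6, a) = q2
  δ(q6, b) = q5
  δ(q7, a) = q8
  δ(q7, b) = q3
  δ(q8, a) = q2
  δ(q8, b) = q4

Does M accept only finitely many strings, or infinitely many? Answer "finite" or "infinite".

infinite

State q0 is reachable from the start and can reach an accepting state, and it lies on the cycle q0 → q0.
Traversing that cycle any number of times yields accepted strings of unbounded length, so the language is infinite.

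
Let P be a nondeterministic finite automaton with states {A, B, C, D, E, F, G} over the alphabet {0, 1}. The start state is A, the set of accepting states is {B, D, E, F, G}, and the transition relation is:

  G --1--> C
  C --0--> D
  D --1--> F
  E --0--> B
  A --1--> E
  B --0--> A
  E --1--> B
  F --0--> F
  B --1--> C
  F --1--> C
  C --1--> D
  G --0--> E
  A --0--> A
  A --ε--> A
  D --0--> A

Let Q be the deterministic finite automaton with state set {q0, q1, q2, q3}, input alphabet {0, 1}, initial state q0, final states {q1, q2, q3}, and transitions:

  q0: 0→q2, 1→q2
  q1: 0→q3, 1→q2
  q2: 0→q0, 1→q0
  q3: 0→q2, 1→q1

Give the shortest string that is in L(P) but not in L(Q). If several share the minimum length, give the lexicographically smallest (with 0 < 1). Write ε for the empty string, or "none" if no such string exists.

01

The string 01 is accepted by P but not by Q.
No shorter string lies in the difference, and 01 is the lexicographically first length-2 string in L(P) \ L(Q).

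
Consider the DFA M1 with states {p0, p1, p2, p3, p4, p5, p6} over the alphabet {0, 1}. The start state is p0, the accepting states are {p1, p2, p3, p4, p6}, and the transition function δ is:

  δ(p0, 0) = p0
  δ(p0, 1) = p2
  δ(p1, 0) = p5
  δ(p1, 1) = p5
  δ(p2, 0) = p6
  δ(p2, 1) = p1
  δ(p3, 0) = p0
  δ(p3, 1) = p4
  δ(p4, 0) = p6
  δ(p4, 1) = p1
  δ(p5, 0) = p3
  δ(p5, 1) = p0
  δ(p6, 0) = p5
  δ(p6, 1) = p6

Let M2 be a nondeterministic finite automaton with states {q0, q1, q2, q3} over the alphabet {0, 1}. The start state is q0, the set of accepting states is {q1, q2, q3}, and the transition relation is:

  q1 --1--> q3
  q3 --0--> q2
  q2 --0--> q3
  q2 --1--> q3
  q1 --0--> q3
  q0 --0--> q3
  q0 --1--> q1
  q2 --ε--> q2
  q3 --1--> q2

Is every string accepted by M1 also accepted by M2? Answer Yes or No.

Yes

Exploring the product automaton M1 × M2 from the start pair (p0, q0), following both machines on each input symbol, reaches 16 state pairs: (p0, q0), (p0, q3), (p2, q1), (p0, q2), (p2, q2), (p6, q3), (p1, q3), (p2, q3), (p5, q2), (p6, q2), (p1, q2), (p3, q3), (p5, q3), (p4, q2), (p3, q2), (p4, q3).
M1 accepts in {p1, p2, p3, p4, p6} and M2 accepts in {q1, q2, q3}. The reachable pairs whose M1-component is accepting are (p2, q1), (p2, q2), (p6, q3), (p1, q3), (p2, q3), (p6, q2), (p1, q2), (p3, q3), (p4, q2), (p3, q2), (p4, q3); in each of them the M2-component is accepting too, so the product for L(M1) \ L(M2) (M1-component accepting, M2-component rejecting) has no reachable accepting pair and the difference is empty.
Hence every string in L(M1) is also in L(M2).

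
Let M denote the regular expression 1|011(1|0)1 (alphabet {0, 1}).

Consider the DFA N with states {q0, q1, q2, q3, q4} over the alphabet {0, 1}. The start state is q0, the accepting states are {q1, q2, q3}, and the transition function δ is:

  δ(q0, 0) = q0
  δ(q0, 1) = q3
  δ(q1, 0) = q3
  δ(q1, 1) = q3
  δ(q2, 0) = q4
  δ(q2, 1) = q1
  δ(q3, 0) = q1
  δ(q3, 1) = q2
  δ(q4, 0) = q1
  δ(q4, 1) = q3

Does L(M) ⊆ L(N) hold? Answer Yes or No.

Yes

Converting the expression M to a DFA (subset construction, then merging equivalent states) gives the minimal DFA with states {m0, m1, m2, m3, m4, m5, m6}, start state m0, accepting states {m2} and transitions m0: 0→m1, 1→m2; m1: 0→m3, 1→m4; m2: 0→m3, 1→m3; m3: 0→m3, 1→m3; m4: 0→m3, 1→m5; m5: 0→m6, 1→m6; m6: 0→m3, 1→m2.
Exploring the product automaton M × N from the start pair (m0, q0), following both machines on each input symbol, reaches 12 state pairs: (m0, q0), (m1, q0), (m2, q3), (m3, q0), (m4, q3), (m3, q1), (m3, q2), (m3, q3), (m5, q2), (m3, q4), (m6, q4), (m6, q1).
M accepts in {m2} and N accepts in {q1, q2, q3}. The reachable pairs whose M-component is accepting are (m2, q3); in each of them the N-component is accepting too, so the product for L(M) \ L(N) (M-component accepting, N-component rejecting) has no reachable accepting pair and the difference is empty.
Hence every string in L(M) is also in L(N).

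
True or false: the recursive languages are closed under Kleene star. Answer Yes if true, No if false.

Yes

For an input w of length n, decide by dynamic programming over positions 0..n whether w factors into blocks from L, calling the decider for L on each of the O(n²) substrings; every call halts, so this decides L*.
So the recursive languages are closed under Kleene star.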